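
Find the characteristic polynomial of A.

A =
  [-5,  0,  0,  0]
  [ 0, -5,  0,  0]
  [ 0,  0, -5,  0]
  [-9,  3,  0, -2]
x^4 + 17*x^3 + 105*x^2 + 275*x + 250

Expanding det(x·I − A) (e.g. by cofactor expansion or by noting that A is similar to its Jordan form J, which has the same characteristic polynomial as A) gives
  χ_A(x) = x^4 + 17*x^3 + 105*x^2 + 275*x + 250
which factors as (x + 2)*(x + 5)^3. The eigenvalues (with algebraic multiplicities) are λ = -5 with multiplicity 3, λ = -2 with multiplicity 1.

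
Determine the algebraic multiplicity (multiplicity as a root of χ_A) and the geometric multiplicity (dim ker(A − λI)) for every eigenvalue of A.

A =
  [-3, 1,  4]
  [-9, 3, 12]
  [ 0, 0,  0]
λ = 0: alg = 3, geom = 2

Step 1 — factor the characteristic polynomial to read off the algebraic multiplicities:
  χ_A(x) = x^3

Step 2 — compute geometric multiplicities via the rank-nullity identity g(λ) = n − rank(A − λI):
  rank(A − (0)·I) = 1, so dim ker(A − (0)·I) = n − 1 = 2

Summary:
  λ = 0: algebraic multiplicity = 3, geometric multiplicity = 2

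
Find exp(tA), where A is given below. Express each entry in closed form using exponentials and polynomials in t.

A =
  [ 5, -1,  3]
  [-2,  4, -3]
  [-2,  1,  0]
e^{tA} =
  [2*t*exp(3*t) + exp(3*t), -t*exp(3*t), 3*t*exp(3*t)]
  [-2*t*exp(3*t), t*exp(3*t) + exp(3*t), -3*t*exp(3*t)]
  [-2*t*exp(3*t), t*exp(3*t), -3*t*exp(3*t) + exp(3*t)]

Strategy: write A = P · J · P⁻¹ where J is a Jordan canonical form, so e^{tA} = P · e^{tJ} · P⁻¹, and e^{tJ} can be computed block-by-block.

A has Jordan form
J =
  [3, 1, 0]
  [0, 3, 0]
  [0, 0, 3]
(up to reordering of blocks).

Per-block formulas:
  For a 1×1 block at λ = 3: exp(t · [3]) = [e^(3t)].
  For a 2×2 Jordan block J_2(3): exp(t · J_2(3)) = e^(3t)·(I + t·N), where N is the 2×2 nilpotent shift.

After assembling e^{tJ} and conjugating by P, we get:

e^{tA} =
  [2*t*exp(3*t) + exp(3*t), -t*exp(3*t), 3*t*exp(3*t)]
  [-2*t*exp(3*t), t*exp(3*t) + exp(3*t), -3*t*exp(3*t)]
  [-2*t*exp(3*t), t*exp(3*t), -3*t*exp(3*t) + exp(3*t)]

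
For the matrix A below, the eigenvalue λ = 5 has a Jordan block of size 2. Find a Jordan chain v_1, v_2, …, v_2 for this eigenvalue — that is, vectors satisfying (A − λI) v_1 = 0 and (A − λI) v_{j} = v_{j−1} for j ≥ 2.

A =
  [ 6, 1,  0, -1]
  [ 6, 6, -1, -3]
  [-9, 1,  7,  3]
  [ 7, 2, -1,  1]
A Jordan chain for λ = 5 of length 2:
v_1 = (1, 6, -9, 7)ᵀ
v_2 = (1, 0, 0, 0)ᵀ

Let N = A − (5)·I. We want v_2 with N^2 v_2 = 0 but N^1 v_2 ≠ 0; then v_{j-1} := N · v_j for j = 2, …, 2.

Pick v_2 = (1, 0, 0, 0)ᵀ.
Then v_1 = N · v_2 = (1, 6, -9, 7)ᵀ.

Sanity check: (A − (5)·I) v_1 = (0, 0, 0, 0)ᵀ = 0. ✓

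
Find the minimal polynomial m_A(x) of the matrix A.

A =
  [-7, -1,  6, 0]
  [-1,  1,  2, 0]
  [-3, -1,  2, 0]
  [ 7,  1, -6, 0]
x^3 + 4*x^2

The characteristic polynomial is χ_A(x) = x^3*(x + 4), so the eigenvalues are known. The minimal polynomial is
  m_A(x) = Π_λ (x − λ)^{k_λ}
where k_λ is the size of the *largest* Jordan block for λ (equivalently, the smallest k with (A − λI)^k v = 0 for every generalised eigenvector v of λ).

  λ = -4: largest Jordan block has size 1, contributing (x + 4)
  λ = 0: largest Jordan block has size 2, contributing (x − 0)^2

So m_A(x) = x^2*(x + 4) = x^3 + 4*x^2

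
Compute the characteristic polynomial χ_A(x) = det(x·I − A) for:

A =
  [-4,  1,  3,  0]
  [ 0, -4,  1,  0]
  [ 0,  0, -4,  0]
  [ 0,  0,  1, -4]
x^4 + 16*x^3 + 96*x^2 + 256*x + 256

Expanding det(x·I − A) (e.g. by cofactor expansion or by noting that A is similar to its Jordan form J, which has the same characteristic polynomial as A) gives
  χ_A(x) = x^4 + 16*x^3 + 96*x^2 + 256*x + 256
which factors as (x + 4)^4. The eigenvalues (with algebraic multiplicities) are λ = -4 with multiplicity 4.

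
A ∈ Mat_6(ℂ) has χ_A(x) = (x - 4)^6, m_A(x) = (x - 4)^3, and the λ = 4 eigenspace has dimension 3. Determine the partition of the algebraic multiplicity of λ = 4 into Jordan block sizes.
Block sizes for λ = 4: [3, 2, 1]

Step 1 — from the characteristic polynomial, algebraic multiplicity of λ = 4 is 6. From dim ker(A − (4)·I) = 3, there are exactly 3 Jordan blocks for λ = 4.
Step 2 — from the minimal polynomial, the factor (x − 4)^3 tells us the largest block for λ = 4 has size 3.
Step 3 — with total size 6, 3 blocks, and largest block 3, the block sizes (in nonincreasing order) are [3, 2, 1].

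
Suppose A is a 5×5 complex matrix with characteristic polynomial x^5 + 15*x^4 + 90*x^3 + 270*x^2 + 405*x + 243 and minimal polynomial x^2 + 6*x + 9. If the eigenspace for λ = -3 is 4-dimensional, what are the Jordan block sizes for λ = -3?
Block sizes for λ = -3: [2, 1, 1, 1]

Step 1 — from the characteristic polynomial, algebraic multiplicity of λ = -3 is 5. From dim ker(A − (-3)·I) = 4, there are exactly 4 Jordan blocks for λ = -3.
Step 2 — from the minimal polynomial, the factor (x + 3)^2 tells us the largest block for λ = -3 has size 2.
Step 3 — with total size 5, 4 blocks, and largest block 2, the block sizes (in nonincreasing order) are [2, 1, 1, 1].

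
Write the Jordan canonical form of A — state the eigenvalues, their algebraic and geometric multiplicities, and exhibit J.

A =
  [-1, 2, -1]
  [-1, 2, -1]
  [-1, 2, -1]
J_2(0) ⊕ J_1(0)

The characteristic polynomial is
  det(x·I − A) = x^3

Eigenvalues and multiplicities (the geometric multiplicity of λ is n − rank(A − λI), which equals the number of Jordan blocks for λ):
  λ = 0: algebraic multiplicity = 3, geometric multiplicity = 2

Determining the block sizes for each eigenvalue:
  λ = 0: 2 blocks summing to 3 forces exactly one block of size 2 and the rest size 1 → block sizes [2, 1]

Assembling the blocks gives a Jordan form
J =
  [0, 1, 0]
  [0, 0, 0]
  [0, 0, 0]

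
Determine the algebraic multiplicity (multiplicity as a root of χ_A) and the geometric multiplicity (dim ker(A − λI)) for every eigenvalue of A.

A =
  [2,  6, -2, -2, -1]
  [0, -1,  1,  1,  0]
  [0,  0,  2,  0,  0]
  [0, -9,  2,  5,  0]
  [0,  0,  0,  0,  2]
λ = 2: alg = 5, geom = 2

Step 1 — factor the characteristic polynomial to read off the algebraic multiplicities:
  χ_A(x) = (x - 2)^5

Step 2 — compute geometric multiplicities via the rank-nullity identity g(λ) = n − rank(A − λI):
  rank(A − (2)·I) = 3, so dim ker(A − (2)·I) = n − 3 = 2

Summary:
  λ = 2: algebraic multiplicity = 5, geometric multiplicity = 2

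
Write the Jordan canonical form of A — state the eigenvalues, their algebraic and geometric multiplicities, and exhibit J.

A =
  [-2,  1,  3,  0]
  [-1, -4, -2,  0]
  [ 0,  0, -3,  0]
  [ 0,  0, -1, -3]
J_3(-3) ⊕ J_1(-3)

The characteristic polynomial is
  det(x·I − A) = x^4 + 12*x^3 + 54*x^2 + 108*x + 81 = (x + 3)^4

Eigenvalues and multiplicities (the geometric multiplicity of λ is n − rank(A − λI), which equals the number of Jordan blocks for λ):
  λ = -3: algebraic multiplicity = 4, geometric multiplicity = 2

Determining the block sizes for each eigenvalue:
  λ = -3: with am = 4 and gm = 2, the partition is not yet determined (e.g. several partitions of 4 into 2 parts exist). Let N = A − (-3)·I. Computing rank(N^1) = 2, rank(N^2) = 1, rank(N^3) = 0; the number of blocks of size ≥ j is rank(N^{j−1}) − rank(N^j), giving [2, 1, 1]. So we have 1 block(s) of size 3, 1 block(s) of size 1 → block sizes [3, 1]

Assembling the blocks gives a Jordan form
J =
  [-3,  1,  0,  0]
  [ 0, -3,  1,  0]
  [ 0,  0, -3,  0]
  [ 0,  0,  0, -3]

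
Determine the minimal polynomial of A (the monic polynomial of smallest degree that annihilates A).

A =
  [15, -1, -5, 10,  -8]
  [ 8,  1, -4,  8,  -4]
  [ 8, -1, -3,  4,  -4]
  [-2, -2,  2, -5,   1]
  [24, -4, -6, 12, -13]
x^3 + 3*x^2 + 3*x + 1

The characteristic polynomial is χ_A(x) = (x + 1)^5, so the eigenvalues are known. The minimal polynomial is
  m_A(x) = Π_λ (x − λ)^{k_λ}
where k_λ is the size of the *largest* Jordan block for λ (equivalently, the smallest k with (A − λI)^k v = 0 for every generalised eigenvector v of λ).

  λ = -1: largest Jordan block has size 3, contributing (x + 1)^3

So m_A(x) = (x + 1)^3 = x^3 + 3*x^2 + 3*x + 1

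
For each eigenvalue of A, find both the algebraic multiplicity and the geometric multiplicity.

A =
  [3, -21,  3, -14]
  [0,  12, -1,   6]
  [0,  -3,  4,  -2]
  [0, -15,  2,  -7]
λ = 3: alg = 4, geom = 2

Step 1 — factor the characteristic polynomial to read off the algebraic multiplicities:
  χ_A(x) = (x - 3)^4

Step 2 — compute geometric multiplicities via the rank-nullity identity g(λ) = n − rank(A − λI):
  rank(A − (3)·I) = 2, so dim ker(A − (3)·I) = n − 2 = 2

Summary:
  λ = 3: algebraic multiplicity = 4, geometric multiplicity = 2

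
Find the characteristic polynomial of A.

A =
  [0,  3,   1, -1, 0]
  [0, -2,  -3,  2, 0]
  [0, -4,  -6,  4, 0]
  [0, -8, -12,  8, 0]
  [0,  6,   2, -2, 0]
x^5

Expanding det(x·I − A) (e.g. by cofactor expansion or by noting that A is similar to its Jordan form J, which has the same characteristic polynomial as A) gives
  χ_A(x) = x^5
which factors as x^5. The eigenvalues (with algebraic multiplicities) are λ = 0 with multiplicity 5.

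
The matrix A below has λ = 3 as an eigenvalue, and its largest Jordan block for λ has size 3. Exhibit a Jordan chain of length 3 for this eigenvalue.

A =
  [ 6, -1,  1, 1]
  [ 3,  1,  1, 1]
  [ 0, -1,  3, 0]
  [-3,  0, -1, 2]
A Jordan chain for λ = 3 of length 3:
v_1 = (3, 0, -3, -6)ᵀ
v_2 = (3, 3, 0, -3)ᵀ
v_3 = (1, 0, 0, 0)ᵀ

Let N = A − (3)·I. We want v_3 with N^3 v_3 = 0 but N^2 v_3 ≠ 0; then v_{j-1} := N · v_j for j = 3, …, 2.

Pick v_3 = (1, 0, 0, 0)ᵀ.
Then v_2 = N · v_3 = (3, 3, 0, -3)ᵀ.
Then v_1 = N · v_2 = (3, 0, -3, -6)ᵀ.

Sanity check: (A − (3)·I) v_1 = (0, 0, 0, 0)ᵀ = 0. ✓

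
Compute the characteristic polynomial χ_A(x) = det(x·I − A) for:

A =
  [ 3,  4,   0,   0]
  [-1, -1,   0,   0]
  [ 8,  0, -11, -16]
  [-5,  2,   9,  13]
x^4 - 4*x^3 + 6*x^2 - 4*x + 1

Expanding det(x·I − A) (e.g. by cofactor expansion or by noting that A is similar to its Jordan form J, which has the same characteristic polynomial as A) gives
  χ_A(x) = x^4 - 4*x^3 + 6*x^2 - 4*x + 1
which factors as (x - 1)^4. The eigenvalues (with algebraic multiplicities) are λ = 1 with multiplicity 4.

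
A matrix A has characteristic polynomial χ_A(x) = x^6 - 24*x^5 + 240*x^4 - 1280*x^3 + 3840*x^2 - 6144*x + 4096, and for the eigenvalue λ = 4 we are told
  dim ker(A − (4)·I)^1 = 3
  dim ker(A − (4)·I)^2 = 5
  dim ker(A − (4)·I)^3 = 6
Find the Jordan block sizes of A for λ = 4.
Block sizes for λ = 4: [3, 2, 1]

From the dimensions of kernels of powers, the number of Jordan blocks of size at least j is d_j − d_{j−1} where d_j = dim ker(N^j) (with d_0 = 0). Computing the differences gives [3, 2, 1].
The number of blocks of size exactly k is (#blocks of size ≥ k) − (#blocks of size ≥ k + 1), so the partition is: 1 block(s) of size 1, 1 block(s) of size 2, 1 block(s) of size 3.
In nonincreasing order the block sizes are [3, 2, 1].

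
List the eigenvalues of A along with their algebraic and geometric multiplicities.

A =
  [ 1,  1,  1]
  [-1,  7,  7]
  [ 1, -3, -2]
λ = 2: alg = 3, geom = 1

Step 1 — factor the characteristic polynomial to read off the algebraic multiplicities:
  χ_A(x) = (x - 2)^3

Step 2 — compute geometric multiplicities via the rank-nullity identity g(λ) = n − rank(A − λI):
  rank(A − (2)·I) = 2, so dim ker(A − (2)·I) = n − 2 = 1

Summary:
  λ = 2: algebraic multiplicity = 3, geometric multiplicity = 1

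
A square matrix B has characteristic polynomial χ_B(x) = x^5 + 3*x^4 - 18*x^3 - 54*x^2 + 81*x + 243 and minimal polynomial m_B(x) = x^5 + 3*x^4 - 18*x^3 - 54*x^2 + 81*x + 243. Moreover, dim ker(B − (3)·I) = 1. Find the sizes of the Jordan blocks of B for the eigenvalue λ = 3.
Block sizes for λ = 3: [2]

Step 1 — from the characteristic polynomial, algebraic multiplicity of λ = 3 is 2. From dim ker(B − (3)·I) = 1, there are exactly 1 Jordan blocks for λ = 3.
Step 2 — from the minimal polynomial, the factor (x − 3)^2 tells us the largest block for λ = 3 has size 2.
Step 3 — with total size 2, 1 blocks, and largest block 2, the block sizes (in nonincreasing order) are [2].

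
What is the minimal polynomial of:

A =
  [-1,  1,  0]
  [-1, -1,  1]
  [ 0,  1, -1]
x^3 + 3*x^2 + 3*x + 1

The characteristic polynomial is χ_A(x) = (x + 1)^3, so the eigenvalues are known. The minimal polynomial is
  m_A(x) = Π_λ (x − λ)^{k_λ}
where k_λ is the size of the *largest* Jordan block for λ (equivalently, the smallest k with (A − λI)^k v = 0 for every generalised eigenvector v of λ).

  λ = -1: largest Jordan block has size 3, contributing (x + 1)^3

So m_A(x) = (x + 1)^3 = x^3 + 3*x^2 + 3*x + 1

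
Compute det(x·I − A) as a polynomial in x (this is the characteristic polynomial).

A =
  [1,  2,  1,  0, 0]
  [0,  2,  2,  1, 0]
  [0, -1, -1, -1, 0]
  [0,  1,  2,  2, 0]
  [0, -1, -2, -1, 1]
x^5 - 5*x^4 + 10*x^3 - 10*x^2 + 5*x - 1

Expanding det(x·I − A) (e.g. by cofactor expansion or by noting that A is similar to its Jordan form J, which has the same characteristic polynomial as A) gives
  χ_A(x) = x^5 - 5*x^4 + 10*x^3 - 10*x^2 + 5*x - 1
which factors as (x - 1)^5. The eigenvalues (with algebraic multiplicities) are λ = 1 with multiplicity 5.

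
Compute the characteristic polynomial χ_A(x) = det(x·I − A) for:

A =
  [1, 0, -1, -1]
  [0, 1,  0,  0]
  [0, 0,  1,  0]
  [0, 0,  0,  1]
x^4 - 4*x^3 + 6*x^2 - 4*x + 1

Expanding det(x·I − A) (e.g. by cofactor expansion or by noting that A is similar to its Jordan form J, which has the same characteristic polynomial as A) gives
  χ_A(x) = x^4 - 4*x^3 + 6*x^2 - 4*x + 1
which factors as (x - 1)^4. The eigenvalues (with algebraic multiplicities) are λ = 1 with multiplicity 4.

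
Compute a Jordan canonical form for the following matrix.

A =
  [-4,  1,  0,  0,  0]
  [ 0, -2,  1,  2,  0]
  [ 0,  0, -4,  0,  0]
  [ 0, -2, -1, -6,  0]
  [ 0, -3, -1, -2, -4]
J_3(-4) ⊕ J_1(-4) ⊕ J_1(-4)

The characteristic polynomial is
  det(x·I − A) = x^5 + 20*x^4 + 160*x^3 + 640*x^2 + 1280*x + 1024 = (x + 4)^5

Eigenvalues and multiplicities (the geometric multiplicity of λ is n − rank(A − λI), which equals the number of Jordan blocks for λ):
  λ = -4: algebraic multiplicity = 5, geometric multiplicity = 3

Determining the block sizes for each eigenvalue:
  λ = -4: with am = 5 and gm = 3, the partition is not yet determined (e.g. several partitions of 5 into 3 parts exist). Let N = A − (-4)·I. Computing rank(N^1) = 2, rank(N^2) = 1, rank(N^3) = 0; the number of blocks of size ≥ j is rank(N^{j−1}) − rank(N^j), giving [3, 1, 1]. So we have 1 block(s) of size 3, 2 block(s) of size 1 → block sizes [3, 1, 1]

Assembling the blocks gives a Jordan form
J =
  [-4,  1,  0,  0,  0]
  [ 0, -4,  1,  0,  0]
  [ 0,  0, -4,  0,  0]
  [ 0,  0,  0, -4,  0]
  [ 0,  0,  0,  0, -4]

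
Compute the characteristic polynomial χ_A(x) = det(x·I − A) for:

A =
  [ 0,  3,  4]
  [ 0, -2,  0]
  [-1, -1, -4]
x^3 + 6*x^2 + 12*x + 8

Expanding det(x·I − A) (e.g. by cofactor expansion or by noting that A is similar to its Jordan form J, which has the same characteristic polynomial as A) gives
  χ_A(x) = x^3 + 6*x^2 + 12*x + 8
which factors as (x + 2)^3. The eigenvalues (with algebraic multiplicities) are λ = -2 with multiplicity 3.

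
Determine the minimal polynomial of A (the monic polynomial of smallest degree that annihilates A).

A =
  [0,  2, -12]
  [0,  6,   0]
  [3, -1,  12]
x^2 - 12*x + 36

The characteristic polynomial is χ_A(x) = (x - 6)^3, so the eigenvalues are known. The minimal polynomial is
  m_A(x) = Π_λ (x − λ)^{k_λ}
where k_λ is the size of the *largest* Jordan block for λ (equivalently, the smallest k with (A − λI)^k v = 0 for every generalised eigenvector v of λ).

  λ = 6: largest Jordan block has size 2, contributing (x − 6)^2

So m_A(x) = (x - 6)^2 = x^2 - 12*x + 36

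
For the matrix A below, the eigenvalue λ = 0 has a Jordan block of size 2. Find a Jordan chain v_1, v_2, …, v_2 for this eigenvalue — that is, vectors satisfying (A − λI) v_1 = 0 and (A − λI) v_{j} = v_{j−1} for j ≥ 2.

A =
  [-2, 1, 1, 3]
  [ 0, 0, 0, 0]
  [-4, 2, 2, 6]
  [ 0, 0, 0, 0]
A Jordan chain for λ = 0 of length 2:
v_1 = (-2, 0, -4, 0)ᵀ
v_2 = (1, 0, 0, 0)ᵀ

Let N = A − (0)·I. We want v_2 with N^2 v_2 = 0 but N^1 v_2 ≠ 0; then v_{j-1} := N · v_j for j = 2, …, 2.

Pick v_2 = (1, 0, 0, 0)ᵀ.
Then v_1 = N · v_2 = (-2, 0, -4, 0)ᵀ.

Sanity check: (A − (0)·I) v_1 = (0, 0, 0, 0)ᵀ = 0. ✓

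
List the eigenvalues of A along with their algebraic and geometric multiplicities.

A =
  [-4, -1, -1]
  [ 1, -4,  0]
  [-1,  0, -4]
λ = -4: alg = 3, geom = 1

Step 1 — factor the characteristic polynomial to read off the algebraic multiplicities:
  χ_A(x) = (x + 4)^3

Step 2 — compute geometric multiplicities via the rank-nullity identity g(λ) = n − rank(A − λI):
  rank(A − (-4)·I) = 2, so dim ker(A − (-4)·I) = n − 2 = 1

Summary:
  λ = -4: algebraic multiplicity = 3, geometric multiplicity = 1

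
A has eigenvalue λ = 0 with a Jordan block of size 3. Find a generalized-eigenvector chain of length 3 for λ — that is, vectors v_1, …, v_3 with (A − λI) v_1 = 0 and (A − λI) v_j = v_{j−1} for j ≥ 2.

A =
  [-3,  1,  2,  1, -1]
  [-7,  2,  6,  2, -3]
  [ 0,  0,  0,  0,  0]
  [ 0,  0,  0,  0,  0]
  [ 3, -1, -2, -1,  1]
A Jordan chain for λ = 0 of length 3:
v_1 = (-1, -2, 0, 0, 1)ᵀ
v_2 = (-3, -7, 0, 0, 3)ᵀ
v_3 = (1, 0, 0, 0, 0)ᵀ

Let N = A − (0)·I. We want v_3 with N^3 v_3 = 0 but N^2 v_3 ≠ 0; then v_{j-1} := N · v_j for j = 3, …, 2.

Pick v_3 = (1, 0, 0, 0, 0)ᵀ.
Then v_2 = N · v_3 = (-3, -7, 0, 0, 3)ᵀ.
Then v_1 = N · v_2 = (-1, -2, 0, 0, 1)ᵀ.

Sanity check: (A − (0)·I) v_1 = (0, 0, 0, 0, 0)ᵀ = 0. ✓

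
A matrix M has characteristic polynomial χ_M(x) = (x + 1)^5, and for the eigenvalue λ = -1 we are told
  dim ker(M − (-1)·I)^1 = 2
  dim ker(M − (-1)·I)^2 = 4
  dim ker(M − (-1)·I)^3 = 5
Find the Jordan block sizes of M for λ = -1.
Block sizes for λ = -1: [3, 2]

From the dimensions of kernels of powers, the number of Jordan blocks of size at least j is d_j − d_{j−1} where d_j = dim ker(N^j) (with d_0 = 0). Computing the differences gives [2, 2, 1].
The number of blocks of size exactly k is (#blocks of size ≥ k) − (#blocks of size ≥ k + 1), so the partition is: 1 block(s) of size 2, 1 block(s) of size 3.
In nonincreasing order the block sizes are [3, 2].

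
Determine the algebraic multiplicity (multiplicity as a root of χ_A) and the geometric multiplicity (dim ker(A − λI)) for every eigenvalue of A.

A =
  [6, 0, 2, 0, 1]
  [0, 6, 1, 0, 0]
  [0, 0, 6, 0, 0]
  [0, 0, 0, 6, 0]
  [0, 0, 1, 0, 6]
λ = 6: alg = 5, geom = 3

Step 1 — factor the characteristic polynomial to read off the algebraic multiplicities:
  χ_A(x) = (x - 6)^5

Step 2 — compute geometric multiplicities via the rank-nullity identity g(λ) = n − rank(A − λI):
  rank(A − (6)·I) = 2, so dim ker(A − (6)·I) = n − 2 = 3

Summary:
  λ = 6: algebraic multiplicity = 5, geometric multiplicity = 3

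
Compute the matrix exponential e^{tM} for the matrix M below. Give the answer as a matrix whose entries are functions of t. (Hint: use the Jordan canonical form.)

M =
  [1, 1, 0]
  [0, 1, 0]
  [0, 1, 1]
e^{tM} =
  [exp(t), t*exp(t), 0]
  [0, exp(t), 0]
  [0, t*exp(t), exp(t)]

Strategy: write M = P · J · P⁻¹ where J is a Jordan canonical form, so e^{tM} = P · e^{tJ} · P⁻¹, and e^{tJ} can be computed block-by-block.

M has Jordan form
J =
  [1, 1, 0]
  [0, 1, 0]
  [0, 0, 1]
(up to reordering of blocks).

Per-block formulas:
  For a 2×2 Jordan block J_2(1): exp(t · J_2(1)) = e^(1t)·(I + t·N), where N is the 2×2 nilpotent shift.
  For a 1×1 block at λ = 1: exp(t · [1]) = [e^(1t)].

After assembling e^{tJ} and conjugating by P, we get:

e^{tM} =
  [exp(t), t*exp(t), 0]
  [0, exp(t), 0]
  [0, t*exp(t), exp(t)]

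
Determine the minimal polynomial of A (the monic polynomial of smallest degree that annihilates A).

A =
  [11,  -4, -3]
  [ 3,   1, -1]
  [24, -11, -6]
x^3 - 6*x^2 + 12*x - 8

The characteristic polynomial is χ_A(x) = (x - 2)^3, so the eigenvalues are known. The minimal polynomial is
  m_A(x) = Π_λ (x − λ)^{k_λ}
where k_λ is the size of the *largest* Jordan block for λ (equivalently, the smallest k with (A − λI)^k v = 0 for every generalised eigenvector v of λ).

  λ = 2: largest Jordan block has size 3, contributing (x − 2)^3

So m_A(x) = (x - 2)^3 = x^3 - 6*x^2 + 12*x - 8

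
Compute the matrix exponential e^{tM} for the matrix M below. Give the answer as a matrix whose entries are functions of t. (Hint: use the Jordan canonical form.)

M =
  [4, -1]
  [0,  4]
e^{tM} =
  [exp(4*t), -t*exp(4*t)]
  [0, exp(4*t)]

Strategy: write M = P · J · P⁻¹ where J is a Jordan canonical form, so e^{tM} = P · e^{tJ} · P⁻¹, and e^{tJ} can be computed block-by-block.

M has Jordan form
J =
  [4, 1]
  [0, 4]
(up to reordering of blocks).

Per-block formulas:
  For a 2×2 Jordan block J_2(4): exp(t · J_2(4)) = e^(4t)·(I + t·N), where N is the 2×2 nilpotent shift.

After assembling e^{tJ} and conjugating by P, we get:

e^{tM} =
  [exp(4*t), -t*exp(4*t)]
  [0, exp(4*t)]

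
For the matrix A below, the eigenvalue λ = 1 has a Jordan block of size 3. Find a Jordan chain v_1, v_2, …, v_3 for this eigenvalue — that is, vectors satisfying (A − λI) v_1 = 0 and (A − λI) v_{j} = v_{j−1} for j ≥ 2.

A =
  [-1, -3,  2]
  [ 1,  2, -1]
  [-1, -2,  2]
A Jordan chain for λ = 1 of length 3:
v_1 = (-1, 0, -1)ᵀ
v_2 = (-2, 1, -1)ᵀ
v_3 = (1, 0, 0)ᵀ

Let N = A − (1)·I. We want v_3 with N^3 v_3 = 0 but N^2 v_3 ≠ 0; then v_{j-1} := N · v_j for j = 3, …, 2.

Pick v_3 = (1, 0, 0)ᵀ.
Then v_2 = N · v_3 = (-2, 1, -1)ᵀ.
Then v_1 = N · v_2 = (-1, 0, -1)ᵀ.

Sanity check: (A − (1)·I) v_1 = (0, 0, 0)ᵀ = 0. ✓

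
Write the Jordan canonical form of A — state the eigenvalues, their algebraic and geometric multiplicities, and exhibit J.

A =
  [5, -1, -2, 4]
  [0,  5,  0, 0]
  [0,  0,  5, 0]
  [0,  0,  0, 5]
J_2(5) ⊕ J_1(5) ⊕ J_1(5)

The characteristic polynomial is
  det(x·I − A) = x^4 - 20*x^3 + 150*x^2 - 500*x + 625 = (x - 5)^4

Eigenvalues and multiplicities (the geometric multiplicity of λ is n − rank(A − λI), which equals the number of Jordan blocks for λ):
  λ = 5: algebraic multiplicity = 4, geometric multiplicity = 3

Determining the block sizes for each eigenvalue:
  λ = 5: 3 blocks summing to 4 forces exactly one block of size 2 and the rest size 1 → block sizes [2, 1, 1]

Assembling the blocks gives a Jordan form
J =
  [5, 1, 0, 0]
  [0, 5, 0, 0]
  [0, 0, 5, 0]
  [0, 0, 0, 5]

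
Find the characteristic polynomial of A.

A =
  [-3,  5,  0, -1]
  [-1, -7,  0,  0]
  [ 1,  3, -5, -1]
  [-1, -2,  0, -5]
x^4 + 20*x^3 + 150*x^2 + 500*x + 625

Expanding det(x·I − A) (e.g. by cofactor expansion or by noting that A is similar to its Jordan form J, which has the same characteristic polynomial as A) gives
  χ_A(x) = x^4 + 20*x^3 + 150*x^2 + 500*x + 625
which factors as (x + 5)^4. The eigenvalues (with algebraic multiplicities) are λ = -5 with multiplicity 4.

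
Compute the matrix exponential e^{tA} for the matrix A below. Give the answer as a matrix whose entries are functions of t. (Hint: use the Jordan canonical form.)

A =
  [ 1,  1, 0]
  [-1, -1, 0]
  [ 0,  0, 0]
e^{tA} =
  [t + 1, t, 0]
  [-t, 1 - t, 0]
  [0, 0, 1]

Strategy: write A = P · J · P⁻¹ where J is a Jordan canonical form, so e^{tA} = P · e^{tJ} · P⁻¹, and e^{tJ} can be computed block-by-block.

A has Jordan form
J =
  [0, 1, 0]
  [0, 0, 0]
  [0, 0, 0]
(up to reordering of blocks).

Per-block formulas:
  For a 1×1 block at λ = 0: exp(t · [0]) = [e^(0t)].
  For a 2×2 Jordan block J_2(0): exp(t · J_2(0)) = e^(0t)·(I + t·N), where N is the 2×2 nilpotent shift.

After assembling e^{tJ} and conjugating by P, we get:

e^{tA} =
  [t + 1, t, 0]
  [-t, 1 - t, 0]
  [0, 0, 1]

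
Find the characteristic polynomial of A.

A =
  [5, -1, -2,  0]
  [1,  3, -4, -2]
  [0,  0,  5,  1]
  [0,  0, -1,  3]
x^4 - 16*x^3 + 96*x^2 - 256*x + 256

Expanding det(x·I − A) (e.g. by cofactor expansion or by noting that A is similar to its Jordan form J, which has the same characteristic polynomial as A) gives
  χ_A(x) = x^4 - 16*x^3 + 96*x^2 - 256*x + 256
which factors as (x - 4)^4. The eigenvalues (with algebraic multiplicities) are λ = 4 with multiplicity 4.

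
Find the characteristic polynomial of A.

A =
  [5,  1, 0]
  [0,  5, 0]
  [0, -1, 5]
x^3 - 15*x^2 + 75*x - 125

Expanding det(x·I − A) (e.g. by cofactor expansion or by noting that A is similar to its Jordan form J, which has the same characteristic polynomial as A) gives
  χ_A(x) = x^3 - 15*x^2 + 75*x - 125
which factors as (x - 5)^3. The eigenvalues (with algebraic multiplicities) are λ = 5 with multiplicity 3.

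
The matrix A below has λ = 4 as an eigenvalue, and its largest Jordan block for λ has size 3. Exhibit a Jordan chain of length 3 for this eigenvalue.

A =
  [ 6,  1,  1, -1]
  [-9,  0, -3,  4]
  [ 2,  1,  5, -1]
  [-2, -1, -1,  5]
A Jordan chain for λ = 4 of length 3:
v_1 = (-1, 4, -1, 1)ᵀ
v_2 = (2, -9, 2, -2)ᵀ
v_3 = (1, 0, 0, 0)ᵀ

Let N = A − (4)·I. We want v_3 with N^3 v_3 = 0 but N^2 v_3 ≠ 0; then v_{j-1} := N · v_j for j = 3, …, 2.

Pick v_3 = (1, 0, 0, 0)ᵀ.
Then v_2 = N · v_3 = (2, -9, 2, -2)ᵀ.
Then v_1 = N · v_2 = (-1, 4, -1, 1)ᵀ.

Sanity check: (A − (4)·I) v_1 = (0, 0, 0, 0)ᵀ = 0. ✓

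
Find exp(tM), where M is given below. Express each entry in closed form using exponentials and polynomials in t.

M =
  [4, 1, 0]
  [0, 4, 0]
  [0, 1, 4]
e^{tM} =
  [exp(4*t), t*exp(4*t), 0]
  [0, exp(4*t), 0]
  [0, t*exp(4*t), exp(4*t)]

Strategy: write M = P · J · P⁻¹ where J is a Jordan canonical form, so e^{tM} = P · e^{tJ} · P⁻¹, and e^{tJ} can be computed block-by-block.

M has Jordan form
J =
  [4, 1, 0]
  [0, 4, 0]
  [0, 0, 4]
(up to reordering of blocks).

Per-block formulas:
  For a 2×2 Jordan block J_2(4): exp(t · J_2(4)) = e^(4t)·(I + t·N), where N is the 2×2 nilpotent shift.
  For a 1×1 block at λ = 4: exp(t · [4]) = [e^(4t)].

After assembling e^{tJ} and conjugating by P, we get:

e^{tM} =
  [exp(4*t), t*exp(4*t), 0]
  [0, exp(4*t), 0]
  [0, t*exp(4*t), exp(4*t)]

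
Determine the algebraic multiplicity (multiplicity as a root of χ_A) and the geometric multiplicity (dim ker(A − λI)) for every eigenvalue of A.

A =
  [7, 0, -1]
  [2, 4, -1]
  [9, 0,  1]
λ = 4: alg = 3, geom = 1

Step 1 — factor the characteristic polynomial to read off the algebraic multiplicities:
  χ_A(x) = (x - 4)^3

Step 2 — compute geometric multiplicities via the rank-nullity identity g(λ) = n − rank(A − λI):
  rank(A − (4)·I) = 2, so dim ker(A − (4)·I) = n − 2 = 1

Summary:
  λ = 4: algebraic multiplicity = 3, geometric multiplicity = 1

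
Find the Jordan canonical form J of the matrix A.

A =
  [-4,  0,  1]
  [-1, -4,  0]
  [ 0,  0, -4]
J_3(-4)

The characteristic polynomial is
  det(x·I − A) = x^3 + 12*x^2 + 48*x + 64 = (x + 4)^3

Eigenvalues and multiplicities (the geometric multiplicity of λ is n − rank(A − λI), which equals the number of Jordan blocks for λ):
  λ = -4: algebraic multiplicity = 3, geometric multiplicity = 1

Determining the block sizes for each eigenvalue:
  λ = -4: one block (gm = 1), so the single block has size am = 3 → block sizes [3]

Assembling the blocks gives a Jordan form
J =
  [-4,  1,  0]
  [ 0, -4,  1]
  [ 0,  0, -4]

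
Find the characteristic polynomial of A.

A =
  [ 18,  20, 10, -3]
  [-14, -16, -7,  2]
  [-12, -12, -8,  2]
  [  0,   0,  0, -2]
x^4 + 8*x^3 + 24*x^2 + 32*x + 16

Expanding det(x·I − A) (e.g. by cofactor expansion or by noting that A is similar to its Jordan form J, which has the same characteristic polynomial as A) gives
  χ_A(x) = x^4 + 8*x^3 + 24*x^2 + 32*x + 16
which factors as (x + 2)^4. The eigenvalues (with algebraic multiplicities) are λ = -2 with multiplicity 4.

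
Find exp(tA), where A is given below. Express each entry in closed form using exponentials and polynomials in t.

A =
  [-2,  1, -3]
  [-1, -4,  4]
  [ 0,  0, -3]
e^{tA} =
  [t*exp(-3*t) + exp(-3*t), t*exp(-3*t), t^2*exp(-3*t)/2 - 3*t*exp(-3*t)]
  [-t*exp(-3*t), -t*exp(-3*t) + exp(-3*t), -t^2*exp(-3*t)/2 + 4*t*exp(-3*t)]
  [0, 0, exp(-3*t)]

Strategy: write A = P · J · P⁻¹ where J is a Jordan canonical form, so e^{tA} = P · e^{tJ} · P⁻¹, and e^{tJ} can be computed block-by-block.

A has Jordan form
J =
  [-3,  1,  0]
  [ 0, -3,  1]
  [ 0,  0, -3]
(up to reordering of blocks).

Per-block formulas:
  For a 3×3 Jordan block J_3(-3): exp(t · J_3(-3)) = e^(-3t)·(I + t·N + (t^2/2)·N^2), where N is the 3×3 nilpotent shift.

After assembling e^{tJ} and conjugating by P, we get:

e^{tA} =
  [t*exp(-3*t) + exp(-3*t), t*exp(-3*t), t^2*exp(-3*t)/2 - 3*t*exp(-3*t)]
  [-t*exp(-3*t), -t*exp(-3*t) + exp(-3*t), -t^2*exp(-3*t)/2 + 4*t*exp(-3*t)]
  [0, 0, exp(-3*t)]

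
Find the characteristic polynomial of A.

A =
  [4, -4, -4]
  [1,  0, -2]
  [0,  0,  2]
x^3 - 6*x^2 + 12*x - 8

Expanding det(x·I − A) (e.g. by cofactor expansion or by noting that A is similar to its Jordan form J, which has the same characteristic polynomial as A) gives
  χ_A(x) = x^3 - 6*x^2 + 12*x - 8
which factors as (x - 2)^3. The eigenvalues (with algebraic multiplicities) are λ = 2 with multiplicity 3.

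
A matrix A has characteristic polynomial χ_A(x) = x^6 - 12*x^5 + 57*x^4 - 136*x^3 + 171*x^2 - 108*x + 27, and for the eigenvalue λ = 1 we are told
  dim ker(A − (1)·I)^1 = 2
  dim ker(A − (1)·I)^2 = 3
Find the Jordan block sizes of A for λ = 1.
Block sizes for λ = 1: [2, 1]

From the dimensions of kernels of powers, the number of Jordan blocks of size at least j is d_j − d_{j−1} where d_j = dim ker(N^j) (with d_0 = 0). Computing the differences gives [2, 1].
The number of blocks of size exactly k is (#blocks of size ≥ k) − (#blocks of size ≥ k + 1), so the partition is: 1 block(s) of size 1, 1 block(s) of size 2.
In nonincreasing order the block sizes are [2, 1].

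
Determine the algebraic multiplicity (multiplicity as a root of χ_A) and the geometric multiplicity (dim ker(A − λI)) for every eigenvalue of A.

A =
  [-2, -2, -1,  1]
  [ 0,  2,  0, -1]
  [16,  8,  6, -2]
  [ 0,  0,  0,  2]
λ = 2: alg = 4, geom = 2

Step 1 — factor the characteristic polynomial to read off the algebraic multiplicities:
  χ_A(x) = (x - 2)^4

Step 2 — compute geometric multiplicities via the rank-nullity identity g(λ) = n − rank(A − λI):
  rank(A − (2)·I) = 2, so dim ker(A − (2)·I) = n − 2 = 2

Summary:
  λ = 2: algebraic multiplicity = 4, geometric multiplicity = 2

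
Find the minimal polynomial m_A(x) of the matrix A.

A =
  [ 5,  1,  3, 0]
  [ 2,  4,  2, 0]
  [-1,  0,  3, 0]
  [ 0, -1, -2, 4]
x^3 - 12*x^2 + 48*x - 64

The characteristic polynomial is χ_A(x) = (x - 4)^4, so the eigenvalues are known. The minimal polynomial is
  m_A(x) = Π_λ (x − λ)^{k_λ}
where k_λ is the size of the *largest* Jordan block for λ (equivalently, the smallest k with (A − λI)^k v = 0 for every generalised eigenvector v of λ).

  λ = 4: largest Jordan block has size 3, contributing (x − 4)^3

So m_A(x) = (x - 4)^3 = x^3 - 12*x^2 + 48*x - 64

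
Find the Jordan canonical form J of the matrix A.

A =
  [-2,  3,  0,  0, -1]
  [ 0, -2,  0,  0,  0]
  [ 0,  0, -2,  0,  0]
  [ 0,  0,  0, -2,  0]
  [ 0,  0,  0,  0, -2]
J_2(-2) ⊕ J_1(-2) ⊕ J_1(-2) ⊕ J_1(-2)

The characteristic polynomial is
  det(x·I − A) = x^5 + 10*x^4 + 40*x^3 + 80*x^2 + 80*x + 32 = (x + 2)^5

Eigenvalues and multiplicities (the geometric multiplicity of λ is n − rank(A − λI), which equals the number of Jordan blocks for λ):
  λ = -2: algebraic multiplicity = 5, geometric multiplicity = 4

Determining the block sizes for each eigenvalue:
  λ = -2: 4 blocks summing to 5 forces exactly one block of size 2 and the rest size 1 → block sizes [2, 1, 1, 1]

Assembling the blocks gives a Jordan form
J =
  [-2,  1,  0,  0,  0]
  [ 0, -2,  0,  0,  0]
  [ 0,  0, -2,  0,  0]
  [ 0,  0,  0, -2,  0]
  [ 0,  0,  0,  0, -2]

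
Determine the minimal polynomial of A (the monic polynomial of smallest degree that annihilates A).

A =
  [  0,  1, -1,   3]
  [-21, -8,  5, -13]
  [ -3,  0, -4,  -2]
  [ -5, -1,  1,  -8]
x^3 + 15*x^2 + 75*x + 125

The characteristic polynomial is χ_A(x) = (x + 5)^4, so the eigenvalues are known. The minimal polynomial is
  m_A(x) = Π_λ (x − λ)^{k_λ}
where k_λ is the size of the *largest* Jordan block for λ (equivalently, the smallest k with (A − λI)^k v = 0 for every generalised eigenvector v of λ).

  λ = -5: largest Jordan block has size 3, contributing (x + 5)^3

So m_A(x) = (x + 5)^3 = x^3 + 15*x^2 + 75*x + 125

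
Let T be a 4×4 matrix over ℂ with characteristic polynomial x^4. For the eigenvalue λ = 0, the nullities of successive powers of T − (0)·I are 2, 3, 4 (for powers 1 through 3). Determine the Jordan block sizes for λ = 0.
Block sizes for λ = 0: [3, 1]

From the dimensions of kernels of powers, the number of Jordan blocks of size at least j is d_j − d_{j−1} where d_j = dim ker(N^j) (with d_0 = 0). Computing the differences gives [2, 1, 1].
The number of blocks of size exactly k is (#blocks of size ≥ k) − (#blocks of size ≥ k + 1), so the partition is: 1 block(s) of size 1, 1 block(s) of size 3.
In nonincreasing order the block sizes are [3, 1].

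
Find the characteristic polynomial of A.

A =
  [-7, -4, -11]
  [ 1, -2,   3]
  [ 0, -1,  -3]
x^3 + 12*x^2 + 48*x + 64

Expanding det(x·I − A) (e.g. by cofactor expansion or by noting that A is similar to its Jordan form J, which has the same characteristic polynomial as A) gives
  χ_A(x) = x^3 + 12*x^2 + 48*x + 64
which factors as (x + 4)^3. The eigenvalues (with algebraic multiplicities) are λ = -4 with multiplicity 3.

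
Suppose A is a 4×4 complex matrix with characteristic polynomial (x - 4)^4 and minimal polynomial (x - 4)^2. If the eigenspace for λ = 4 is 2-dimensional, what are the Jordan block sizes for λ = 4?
Block sizes for λ = 4: [2, 2]

Step 1 — from the characteristic polynomial, algebraic multiplicity of λ = 4 is 4. From dim ker(A − (4)·I) = 2, there are exactly 2 Jordan blocks for λ = 4.
Step 2 — from the minimal polynomial, the factor (x − 4)^2 tells us the largest block for λ = 4 has size 2.
Step 3 — with total size 4, 2 blocks, and largest block 2, the block sizes (in nonincreasing order) are [2, 2].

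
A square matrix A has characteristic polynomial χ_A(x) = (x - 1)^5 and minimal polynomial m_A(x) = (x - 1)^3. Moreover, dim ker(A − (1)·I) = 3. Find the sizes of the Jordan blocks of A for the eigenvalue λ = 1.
Block sizes for λ = 1: [3, 1, 1]

Step 1 — from the characteristic polynomial, algebraic multiplicity of λ = 1 is 5. From dim ker(A − (1)·I) = 3, there are exactly 3 Jordan blocks for λ = 1.
Step 2 — from the minimal polynomial, the factor (x − 1)^3 tells us the largest block for λ = 1 has size 3.
Step 3 — with total size 5, 3 blocks, and largest block 3, the block sizes (in nonincreasing order) are [3, 1, 1].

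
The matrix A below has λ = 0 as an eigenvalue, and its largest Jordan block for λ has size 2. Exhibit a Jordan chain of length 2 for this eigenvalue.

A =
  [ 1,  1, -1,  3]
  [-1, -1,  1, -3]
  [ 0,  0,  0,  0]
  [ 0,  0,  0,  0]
A Jordan chain for λ = 0 of length 2:
v_1 = (1, -1, 0, 0)ᵀ
v_2 = (1, 0, 0, 0)ᵀ

Let N = A − (0)·I. We want v_2 with N^2 v_2 = 0 but N^1 v_2 ≠ 0; then v_{j-1} := N · v_j for j = 2, …, 2.

Pick v_2 = (1, 0, 0, 0)ᵀ.
Then v_1 = N · v_2 = (1, -1, 0, 0)ᵀ.

Sanity check: (A − (0)·I) v_1 = (0, 0, 0, 0)ᵀ = 0. ✓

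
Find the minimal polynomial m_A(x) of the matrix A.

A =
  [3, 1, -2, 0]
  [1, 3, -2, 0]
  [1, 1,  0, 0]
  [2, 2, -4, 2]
x^2 - 4*x + 4

The characteristic polynomial is χ_A(x) = (x - 2)^4, so the eigenvalues are known. The minimal polynomial is
  m_A(x) = Π_λ (x − λ)^{k_λ}
where k_λ is the size of the *largest* Jordan block for λ (equivalently, the smallest k with (A − λI)^k v = 0 for every generalised eigenvector v of λ).

  λ = 2: largest Jordan block has size 2, contributing (x − 2)^2

So m_A(x) = (x - 2)^2 = x^2 - 4*x + 4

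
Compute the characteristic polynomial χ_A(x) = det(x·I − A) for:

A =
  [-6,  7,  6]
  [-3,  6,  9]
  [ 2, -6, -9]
x^3 + 9*x^2 + 27*x + 27

Expanding det(x·I − A) (e.g. by cofactor expansion or by noting that A is similar to its Jordan form J, which has the same characteristic polynomial as A) gives
  χ_A(x) = x^3 + 9*x^2 + 27*x + 27
which factors as (x + 3)^3. The eigenvalues (with algebraic multiplicities) are λ = -3 with multiplicity 3.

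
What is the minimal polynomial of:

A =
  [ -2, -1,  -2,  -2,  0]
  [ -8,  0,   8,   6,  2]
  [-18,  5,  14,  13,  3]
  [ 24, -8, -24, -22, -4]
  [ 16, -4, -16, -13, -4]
x^5 + 14*x^4 + 76*x^3 + 200*x^2 + 256*x + 128

The characteristic polynomial is χ_A(x) = (x + 2)^3*(x + 4)^2, so the eigenvalues are known. The minimal polynomial is
  m_A(x) = Π_λ (x − λ)^{k_λ}
where k_λ is the size of the *largest* Jordan block for λ (equivalently, the smallest k with (A − λI)^k v = 0 for every generalised eigenvector v of λ).

  λ = -4: largest Jordan block has size 2, contributing (x + 4)^2
  λ = -2: largest Jordan block has size 3, contributing (x + 2)^3

So m_A(x) = (x + 2)^3*(x + 4)^2 = x^5 + 14*x^4 + 76*x^3 + 200*x^2 + 256*x + 128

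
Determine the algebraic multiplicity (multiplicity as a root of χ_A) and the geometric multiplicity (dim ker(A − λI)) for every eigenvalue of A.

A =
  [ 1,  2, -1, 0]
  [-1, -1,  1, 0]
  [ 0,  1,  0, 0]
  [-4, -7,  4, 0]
λ = 0: alg = 4, geom = 2

Step 1 — factor the characteristic polynomial to read off the algebraic multiplicities:
  χ_A(x) = x^4

Step 2 — compute geometric multiplicities via the rank-nullity identity g(λ) = n − rank(A − λI):
  rank(A − (0)·I) = 2, so dim ker(A − (0)·I) = n − 2 = 2

Summary:
  λ = 0: algebraic multiplicity = 4, geometric multiplicity = 2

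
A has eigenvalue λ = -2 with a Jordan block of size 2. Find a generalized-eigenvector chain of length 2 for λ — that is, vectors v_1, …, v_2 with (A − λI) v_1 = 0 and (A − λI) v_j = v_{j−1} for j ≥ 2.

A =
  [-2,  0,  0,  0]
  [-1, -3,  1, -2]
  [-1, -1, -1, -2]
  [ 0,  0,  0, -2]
A Jordan chain for λ = -2 of length 2:
v_1 = (0, -1, -1, 0)ᵀ
v_2 = (1, 0, 0, 0)ᵀ

Let N = A − (-2)·I. We want v_2 with N^2 v_2 = 0 but N^1 v_2 ≠ 0; then v_{j-1} := N · v_j for j = 2, …, 2.

Pick v_2 = (1, 0, 0, 0)ᵀ.
Then v_1 = N · v_2 = (0, -1, -1, 0)ᵀ.

Sanity check: (A − (-2)·I) v_1 = (0, 0, 0, 0)ᵀ = 0. ✓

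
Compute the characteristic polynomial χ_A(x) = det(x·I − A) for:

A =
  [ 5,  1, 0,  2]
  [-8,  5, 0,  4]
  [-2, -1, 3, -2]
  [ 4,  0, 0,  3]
x^4 - 16*x^3 + 94*x^2 - 240*x + 225

Expanding det(x·I − A) (e.g. by cofactor expansion or by noting that A is similar to its Jordan form J, which has the same characteristic polynomial as A) gives
  χ_A(x) = x^4 - 16*x^3 + 94*x^2 - 240*x + 225
which factors as (x - 5)^2*(x - 3)^2. The eigenvalues (with algebraic multiplicities) are λ = 3 with multiplicity 2, λ = 5 with multiplicity 2.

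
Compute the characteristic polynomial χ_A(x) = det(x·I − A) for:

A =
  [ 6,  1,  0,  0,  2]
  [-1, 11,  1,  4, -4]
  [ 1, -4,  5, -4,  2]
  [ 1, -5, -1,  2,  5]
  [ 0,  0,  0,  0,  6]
x^5 - 30*x^4 + 360*x^3 - 2160*x^2 + 6480*x - 7776

Expanding det(x·I − A) (e.g. by cofactor expansion or by noting that A is similar to its Jordan form J, which has the same characteristic polynomial as A) gives
  χ_A(x) = x^5 - 30*x^4 + 360*x^3 - 2160*x^2 + 6480*x - 7776
which factors as (x - 6)^5. The eigenvalues (with algebraic multiplicities) are λ = 6 with multiplicity 5.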